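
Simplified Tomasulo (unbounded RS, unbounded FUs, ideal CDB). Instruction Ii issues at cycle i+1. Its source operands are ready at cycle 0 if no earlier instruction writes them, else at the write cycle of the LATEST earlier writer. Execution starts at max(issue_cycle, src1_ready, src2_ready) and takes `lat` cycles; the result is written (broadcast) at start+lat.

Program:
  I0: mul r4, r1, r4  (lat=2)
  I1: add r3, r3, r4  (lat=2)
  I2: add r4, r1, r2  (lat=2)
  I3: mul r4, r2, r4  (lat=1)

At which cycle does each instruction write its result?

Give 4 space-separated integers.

I0 mul r4: issue@1 deps=(None,None) exec_start@1 write@3
I1 add r3: issue@2 deps=(None,0) exec_start@3 write@5
I2 add r4: issue@3 deps=(None,None) exec_start@3 write@5
I3 mul r4: issue@4 deps=(None,2) exec_start@5 write@6

Answer: 3 5 5 6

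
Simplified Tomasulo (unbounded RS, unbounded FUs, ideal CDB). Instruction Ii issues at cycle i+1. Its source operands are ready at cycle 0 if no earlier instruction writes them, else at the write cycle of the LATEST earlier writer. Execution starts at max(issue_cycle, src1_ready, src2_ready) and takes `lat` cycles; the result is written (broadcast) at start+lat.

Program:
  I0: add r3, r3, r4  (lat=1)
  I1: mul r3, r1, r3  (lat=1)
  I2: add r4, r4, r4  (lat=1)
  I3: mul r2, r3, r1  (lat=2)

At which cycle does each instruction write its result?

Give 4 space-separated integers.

Answer: 2 3 4 6

Derivation:
I0 add r3: issue@1 deps=(None,None) exec_start@1 write@2
I1 mul r3: issue@2 deps=(None,0) exec_start@2 write@3
I2 add r4: issue@3 deps=(None,None) exec_start@3 write@4
I3 mul r2: issue@4 deps=(1,None) exec_start@4 write@6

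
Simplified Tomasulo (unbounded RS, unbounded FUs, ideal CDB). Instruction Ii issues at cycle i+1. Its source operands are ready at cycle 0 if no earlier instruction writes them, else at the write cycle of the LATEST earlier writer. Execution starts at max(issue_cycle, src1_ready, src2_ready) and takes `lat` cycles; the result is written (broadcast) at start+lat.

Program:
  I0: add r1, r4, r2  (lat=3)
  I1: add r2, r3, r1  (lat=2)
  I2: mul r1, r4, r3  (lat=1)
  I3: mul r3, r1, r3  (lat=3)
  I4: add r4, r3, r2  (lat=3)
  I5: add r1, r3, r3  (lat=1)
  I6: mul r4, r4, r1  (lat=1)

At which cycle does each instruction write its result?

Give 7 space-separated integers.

I0 add r1: issue@1 deps=(None,None) exec_start@1 write@4
I1 add r2: issue@2 deps=(None,0) exec_start@4 write@6
I2 mul r1: issue@3 deps=(None,None) exec_start@3 write@4
I3 mul r3: issue@4 deps=(2,None) exec_start@4 write@7
I4 add r4: issue@5 deps=(3,1) exec_start@7 write@10
I5 add r1: issue@6 deps=(3,3) exec_start@7 write@8
I6 mul r4: issue@7 deps=(4,5) exec_start@10 write@11

Answer: 4 6 4 7 10 8 11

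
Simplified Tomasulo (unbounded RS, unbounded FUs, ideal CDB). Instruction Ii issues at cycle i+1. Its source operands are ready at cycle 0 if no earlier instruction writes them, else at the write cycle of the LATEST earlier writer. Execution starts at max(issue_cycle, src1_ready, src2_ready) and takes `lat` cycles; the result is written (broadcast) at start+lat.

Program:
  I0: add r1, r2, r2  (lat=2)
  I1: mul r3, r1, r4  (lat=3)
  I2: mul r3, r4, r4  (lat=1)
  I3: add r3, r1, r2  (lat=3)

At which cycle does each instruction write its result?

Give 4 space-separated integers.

Answer: 3 6 4 7

Derivation:
I0 add r1: issue@1 deps=(None,None) exec_start@1 write@3
I1 mul r3: issue@2 deps=(0,None) exec_start@3 write@6
I2 mul r3: issue@3 deps=(None,None) exec_start@3 write@4
I3 add r3: issue@4 deps=(0,None) exec_start@4 write@7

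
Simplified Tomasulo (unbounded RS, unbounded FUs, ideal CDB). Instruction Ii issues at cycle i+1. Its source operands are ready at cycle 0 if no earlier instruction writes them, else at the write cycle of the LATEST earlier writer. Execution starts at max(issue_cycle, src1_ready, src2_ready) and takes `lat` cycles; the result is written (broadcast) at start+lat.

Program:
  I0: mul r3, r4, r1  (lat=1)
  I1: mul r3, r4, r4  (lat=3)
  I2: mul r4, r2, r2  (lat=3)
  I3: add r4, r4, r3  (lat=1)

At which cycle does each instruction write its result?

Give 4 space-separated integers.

I0 mul r3: issue@1 deps=(None,None) exec_start@1 write@2
I1 mul r3: issue@2 deps=(None,None) exec_start@2 write@5
I2 mul r4: issue@3 deps=(None,None) exec_start@3 write@6
I3 add r4: issue@4 deps=(2,1) exec_start@6 write@7

Answer: 2 5 6 7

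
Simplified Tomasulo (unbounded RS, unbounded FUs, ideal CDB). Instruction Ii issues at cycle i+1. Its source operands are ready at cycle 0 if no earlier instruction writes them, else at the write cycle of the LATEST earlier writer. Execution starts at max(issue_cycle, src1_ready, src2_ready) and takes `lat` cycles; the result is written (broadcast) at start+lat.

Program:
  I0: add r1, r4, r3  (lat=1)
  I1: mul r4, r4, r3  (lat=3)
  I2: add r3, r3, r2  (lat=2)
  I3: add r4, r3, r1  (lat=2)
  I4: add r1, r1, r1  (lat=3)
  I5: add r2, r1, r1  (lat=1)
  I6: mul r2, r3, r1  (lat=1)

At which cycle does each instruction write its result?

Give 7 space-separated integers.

Answer: 2 5 5 7 8 9 9

Derivation:
I0 add r1: issue@1 deps=(None,None) exec_start@1 write@2
I1 mul r4: issue@2 deps=(None,None) exec_start@2 write@5
I2 add r3: issue@3 deps=(None,None) exec_start@3 write@5
I3 add r4: issue@4 deps=(2,0) exec_start@5 write@7
I4 add r1: issue@5 deps=(0,0) exec_start@5 write@8
I5 add r2: issue@6 deps=(4,4) exec_start@8 write@9
I6 mul r2: issue@7 deps=(2,4) exec_start@8 write@9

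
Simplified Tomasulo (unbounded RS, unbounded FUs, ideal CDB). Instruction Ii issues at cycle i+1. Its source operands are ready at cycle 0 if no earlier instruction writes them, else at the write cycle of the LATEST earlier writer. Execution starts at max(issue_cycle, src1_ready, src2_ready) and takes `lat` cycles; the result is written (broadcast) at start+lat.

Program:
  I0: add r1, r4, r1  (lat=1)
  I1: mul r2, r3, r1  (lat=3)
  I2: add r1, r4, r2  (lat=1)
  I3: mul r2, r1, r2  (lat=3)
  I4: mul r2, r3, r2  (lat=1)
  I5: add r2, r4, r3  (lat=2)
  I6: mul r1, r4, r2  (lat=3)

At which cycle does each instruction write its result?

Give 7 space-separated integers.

Answer: 2 5 6 9 10 8 11

Derivation:
I0 add r1: issue@1 deps=(None,None) exec_start@1 write@2
I1 mul r2: issue@2 deps=(None,0) exec_start@2 write@5
I2 add r1: issue@3 deps=(None,1) exec_start@5 write@6
I3 mul r2: issue@4 deps=(2,1) exec_start@6 write@9
I4 mul r2: issue@5 deps=(None,3) exec_start@9 write@10
I5 add r2: issue@6 deps=(None,None) exec_start@6 write@8
I6 mul r1: issue@7 deps=(None,5) exec_start@8 write@11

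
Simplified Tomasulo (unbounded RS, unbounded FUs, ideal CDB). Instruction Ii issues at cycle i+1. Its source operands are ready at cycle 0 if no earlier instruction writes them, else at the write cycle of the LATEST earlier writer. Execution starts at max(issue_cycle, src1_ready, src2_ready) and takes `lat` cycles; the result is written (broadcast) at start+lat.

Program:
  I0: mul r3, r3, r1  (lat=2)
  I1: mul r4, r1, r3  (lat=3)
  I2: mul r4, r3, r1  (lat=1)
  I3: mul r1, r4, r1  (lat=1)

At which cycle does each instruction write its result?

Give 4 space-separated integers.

Answer: 3 6 4 5

Derivation:
I0 mul r3: issue@1 deps=(None,None) exec_start@1 write@3
I1 mul r4: issue@2 deps=(None,0) exec_start@3 write@6
I2 mul r4: issue@3 deps=(0,None) exec_start@3 write@4
I3 mul r1: issue@4 deps=(2,None) exec_start@4 write@5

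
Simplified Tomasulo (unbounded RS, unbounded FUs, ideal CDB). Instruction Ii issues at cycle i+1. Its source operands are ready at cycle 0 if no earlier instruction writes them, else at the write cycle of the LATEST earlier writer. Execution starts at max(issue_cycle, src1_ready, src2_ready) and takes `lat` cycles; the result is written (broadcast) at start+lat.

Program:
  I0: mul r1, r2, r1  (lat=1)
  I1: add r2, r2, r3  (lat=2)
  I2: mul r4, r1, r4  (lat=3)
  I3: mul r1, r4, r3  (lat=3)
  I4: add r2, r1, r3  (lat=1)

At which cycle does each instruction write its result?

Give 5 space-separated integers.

Answer: 2 4 6 9 10

Derivation:
I0 mul r1: issue@1 deps=(None,None) exec_start@1 write@2
I1 add r2: issue@2 deps=(None,None) exec_start@2 write@4
I2 mul r4: issue@3 deps=(0,None) exec_start@3 write@6
I3 mul r1: issue@4 deps=(2,None) exec_start@6 write@9
I4 add r2: issue@5 deps=(3,None) exec_start@9 write@10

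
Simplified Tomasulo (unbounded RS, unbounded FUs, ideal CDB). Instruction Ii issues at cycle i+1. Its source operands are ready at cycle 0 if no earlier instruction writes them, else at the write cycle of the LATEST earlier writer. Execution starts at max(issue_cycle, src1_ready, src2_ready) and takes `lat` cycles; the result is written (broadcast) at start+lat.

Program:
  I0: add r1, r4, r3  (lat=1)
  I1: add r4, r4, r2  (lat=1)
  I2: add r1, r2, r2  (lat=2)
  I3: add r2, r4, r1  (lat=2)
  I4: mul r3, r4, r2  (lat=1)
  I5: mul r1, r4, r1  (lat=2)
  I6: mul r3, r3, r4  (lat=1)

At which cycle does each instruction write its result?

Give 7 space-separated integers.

Answer: 2 3 5 7 8 8 9

Derivation:
I0 add r1: issue@1 deps=(None,None) exec_start@1 write@2
I1 add r4: issue@2 deps=(None,None) exec_start@2 write@3
I2 add r1: issue@3 deps=(None,None) exec_start@3 write@5
I3 add r2: issue@4 deps=(1,2) exec_start@5 write@7
I4 mul r3: issue@5 deps=(1,3) exec_start@7 write@8
I5 mul r1: issue@6 deps=(1,2) exec_start@6 write@8
I6 mul r3: issue@7 deps=(4,1) exec_start@8 write@9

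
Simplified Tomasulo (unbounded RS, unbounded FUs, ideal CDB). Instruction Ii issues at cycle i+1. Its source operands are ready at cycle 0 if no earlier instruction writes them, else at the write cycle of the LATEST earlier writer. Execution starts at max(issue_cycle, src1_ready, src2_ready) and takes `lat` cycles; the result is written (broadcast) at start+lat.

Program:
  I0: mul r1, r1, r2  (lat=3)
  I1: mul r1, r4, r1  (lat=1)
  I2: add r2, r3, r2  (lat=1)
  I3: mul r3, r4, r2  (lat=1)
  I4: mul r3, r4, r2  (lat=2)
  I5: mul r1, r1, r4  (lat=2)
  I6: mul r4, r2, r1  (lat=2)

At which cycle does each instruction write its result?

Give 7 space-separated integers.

Answer: 4 5 4 5 7 8 10

Derivation:
I0 mul r1: issue@1 deps=(None,None) exec_start@1 write@4
I1 mul r1: issue@2 deps=(None,0) exec_start@4 write@5
I2 add r2: issue@3 deps=(None,None) exec_start@3 write@4
I3 mul r3: issue@4 deps=(None,2) exec_start@4 write@5
I4 mul r3: issue@5 deps=(None,2) exec_start@5 write@7
I5 mul r1: issue@6 deps=(1,None) exec_start@6 write@8
I6 mul r4: issue@7 deps=(2,5) exec_start@8 write@10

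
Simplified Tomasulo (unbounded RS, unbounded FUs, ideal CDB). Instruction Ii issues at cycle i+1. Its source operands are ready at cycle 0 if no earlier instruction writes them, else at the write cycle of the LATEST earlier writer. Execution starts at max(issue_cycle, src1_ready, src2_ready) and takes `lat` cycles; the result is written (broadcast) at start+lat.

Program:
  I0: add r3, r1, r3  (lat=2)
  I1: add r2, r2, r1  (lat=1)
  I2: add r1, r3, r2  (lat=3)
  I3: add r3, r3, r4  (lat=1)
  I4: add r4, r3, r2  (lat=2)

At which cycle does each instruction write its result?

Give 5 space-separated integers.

I0 add r3: issue@1 deps=(None,None) exec_start@1 write@3
I1 add r2: issue@2 deps=(None,None) exec_start@2 write@3
I2 add r1: issue@3 deps=(0,1) exec_start@3 write@6
I3 add r3: issue@4 deps=(0,None) exec_start@4 write@5
I4 add r4: issue@5 deps=(3,1) exec_start@5 write@7

Answer: 3 3 6 5 7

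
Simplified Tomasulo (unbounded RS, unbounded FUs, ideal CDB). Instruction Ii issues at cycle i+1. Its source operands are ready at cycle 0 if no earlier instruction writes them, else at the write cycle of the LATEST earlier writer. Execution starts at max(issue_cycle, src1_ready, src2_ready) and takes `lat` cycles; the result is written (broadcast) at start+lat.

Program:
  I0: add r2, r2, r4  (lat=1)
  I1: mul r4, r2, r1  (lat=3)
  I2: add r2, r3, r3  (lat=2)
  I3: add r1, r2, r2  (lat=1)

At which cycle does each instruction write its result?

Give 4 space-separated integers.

I0 add r2: issue@1 deps=(None,None) exec_start@1 write@2
I1 mul r4: issue@2 deps=(0,None) exec_start@2 write@5
I2 add r2: issue@3 deps=(None,None) exec_start@3 write@5
I3 add r1: issue@4 deps=(2,2) exec_start@5 write@6

Answer: 2 5 5 6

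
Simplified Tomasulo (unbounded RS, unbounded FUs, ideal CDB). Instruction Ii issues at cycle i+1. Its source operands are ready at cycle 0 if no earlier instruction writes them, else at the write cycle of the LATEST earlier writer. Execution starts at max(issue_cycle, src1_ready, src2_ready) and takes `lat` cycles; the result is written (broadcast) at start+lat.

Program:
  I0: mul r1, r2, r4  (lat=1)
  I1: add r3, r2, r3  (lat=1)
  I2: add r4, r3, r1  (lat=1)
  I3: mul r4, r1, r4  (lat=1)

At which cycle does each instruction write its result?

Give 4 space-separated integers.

Answer: 2 3 4 5

Derivation:
I0 mul r1: issue@1 deps=(None,None) exec_start@1 write@2
I1 add r3: issue@2 deps=(None,None) exec_start@2 write@3
I2 add r4: issue@3 deps=(1,0) exec_start@3 write@4
I3 mul r4: issue@4 deps=(0,2) exec_start@4 write@5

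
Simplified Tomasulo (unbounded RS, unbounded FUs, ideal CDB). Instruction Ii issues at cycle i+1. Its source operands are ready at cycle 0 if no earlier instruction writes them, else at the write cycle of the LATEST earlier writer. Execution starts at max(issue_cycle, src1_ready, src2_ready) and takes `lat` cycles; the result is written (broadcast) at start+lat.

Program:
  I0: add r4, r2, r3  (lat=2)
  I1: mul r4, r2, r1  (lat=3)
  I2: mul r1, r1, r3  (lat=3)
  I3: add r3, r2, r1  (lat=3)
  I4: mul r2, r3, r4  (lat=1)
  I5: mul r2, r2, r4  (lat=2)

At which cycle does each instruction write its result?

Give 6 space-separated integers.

I0 add r4: issue@1 deps=(None,None) exec_start@1 write@3
I1 mul r4: issue@2 deps=(None,None) exec_start@2 write@5
I2 mul r1: issue@3 deps=(None,None) exec_start@3 write@6
I3 add r3: issue@4 deps=(None,2) exec_start@6 write@9
I4 mul r2: issue@5 deps=(3,1) exec_start@9 write@10
I5 mul r2: issue@6 deps=(4,1) exec_start@10 write@12

Answer: 3 5 6 9 10 12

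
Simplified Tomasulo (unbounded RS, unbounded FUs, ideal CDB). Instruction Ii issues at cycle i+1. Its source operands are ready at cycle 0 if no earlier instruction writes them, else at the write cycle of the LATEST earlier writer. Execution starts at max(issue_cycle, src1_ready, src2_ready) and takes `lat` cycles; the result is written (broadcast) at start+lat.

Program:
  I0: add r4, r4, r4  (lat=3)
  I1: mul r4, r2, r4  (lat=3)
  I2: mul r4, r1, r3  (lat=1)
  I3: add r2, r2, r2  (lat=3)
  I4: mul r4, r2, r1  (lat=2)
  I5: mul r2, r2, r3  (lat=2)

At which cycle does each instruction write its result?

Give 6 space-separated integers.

I0 add r4: issue@1 deps=(None,None) exec_start@1 write@4
I1 mul r4: issue@2 deps=(None,0) exec_start@4 write@7
I2 mul r4: issue@3 deps=(None,None) exec_start@3 write@4
I3 add r2: issue@4 deps=(None,None) exec_start@4 write@7
I4 mul r4: issue@5 deps=(3,None) exec_start@7 write@9
I5 mul r2: issue@6 deps=(3,None) exec_start@7 write@9

Answer: 4 7 4 7 9 9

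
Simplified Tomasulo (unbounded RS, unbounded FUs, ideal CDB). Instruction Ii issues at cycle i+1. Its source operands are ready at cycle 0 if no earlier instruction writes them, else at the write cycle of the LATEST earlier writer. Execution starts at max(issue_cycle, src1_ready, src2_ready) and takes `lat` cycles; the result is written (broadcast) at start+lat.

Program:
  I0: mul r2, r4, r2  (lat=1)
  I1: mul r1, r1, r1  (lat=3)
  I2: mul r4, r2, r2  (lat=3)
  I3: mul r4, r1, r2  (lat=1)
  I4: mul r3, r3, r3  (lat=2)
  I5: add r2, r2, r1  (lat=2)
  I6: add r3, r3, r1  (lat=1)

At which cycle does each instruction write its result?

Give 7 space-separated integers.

Answer: 2 5 6 6 7 8 8

Derivation:
I0 mul r2: issue@1 deps=(None,None) exec_start@1 write@2
I1 mul r1: issue@2 deps=(None,None) exec_start@2 write@5
I2 mul r4: issue@3 deps=(0,0) exec_start@3 write@6
I3 mul r4: issue@4 deps=(1,0) exec_start@5 write@6
I4 mul r3: issue@5 deps=(None,None) exec_start@5 write@7
I5 add r2: issue@6 deps=(0,1) exec_start@6 write@8
I6 add r3: issue@7 deps=(4,1) exec_start@7 write@8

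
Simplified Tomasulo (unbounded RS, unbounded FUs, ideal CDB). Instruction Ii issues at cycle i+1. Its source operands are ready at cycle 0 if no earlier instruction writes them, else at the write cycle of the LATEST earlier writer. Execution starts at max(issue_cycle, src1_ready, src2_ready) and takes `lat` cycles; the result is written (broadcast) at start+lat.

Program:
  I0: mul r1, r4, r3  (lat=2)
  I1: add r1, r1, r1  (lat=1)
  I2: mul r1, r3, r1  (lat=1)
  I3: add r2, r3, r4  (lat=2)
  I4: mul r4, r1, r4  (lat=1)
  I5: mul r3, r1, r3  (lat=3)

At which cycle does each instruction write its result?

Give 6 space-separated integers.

I0 mul r1: issue@1 deps=(None,None) exec_start@1 write@3
I1 add r1: issue@2 deps=(0,0) exec_start@3 write@4
I2 mul r1: issue@3 deps=(None,1) exec_start@4 write@5
I3 add r2: issue@4 deps=(None,None) exec_start@4 write@6
I4 mul r4: issue@5 deps=(2,None) exec_start@5 write@6
I5 mul r3: issue@6 deps=(2,None) exec_start@6 write@9

Answer: 3 4 5 6 6 9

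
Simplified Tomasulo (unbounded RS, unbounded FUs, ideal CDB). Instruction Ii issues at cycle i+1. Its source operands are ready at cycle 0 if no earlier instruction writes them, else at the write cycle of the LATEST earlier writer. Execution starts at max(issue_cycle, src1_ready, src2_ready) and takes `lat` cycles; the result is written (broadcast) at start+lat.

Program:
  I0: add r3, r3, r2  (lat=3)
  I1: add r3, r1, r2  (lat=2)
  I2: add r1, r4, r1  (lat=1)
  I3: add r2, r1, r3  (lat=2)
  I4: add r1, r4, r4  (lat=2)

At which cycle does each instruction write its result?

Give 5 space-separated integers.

Answer: 4 4 4 6 7

Derivation:
I0 add r3: issue@1 deps=(None,None) exec_start@1 write@4
I1 add r3: issue@2 deps=(None,None) exec_start@2 write@4
I2 add r1: issue@3 deps=(None,None) exec_start@3 write@4
I3 add r2: issue@4 deps=(2,1) exec_start@4 write@6
I4 add r1: issue@5 deps=(None,None) exec_start@5 write@7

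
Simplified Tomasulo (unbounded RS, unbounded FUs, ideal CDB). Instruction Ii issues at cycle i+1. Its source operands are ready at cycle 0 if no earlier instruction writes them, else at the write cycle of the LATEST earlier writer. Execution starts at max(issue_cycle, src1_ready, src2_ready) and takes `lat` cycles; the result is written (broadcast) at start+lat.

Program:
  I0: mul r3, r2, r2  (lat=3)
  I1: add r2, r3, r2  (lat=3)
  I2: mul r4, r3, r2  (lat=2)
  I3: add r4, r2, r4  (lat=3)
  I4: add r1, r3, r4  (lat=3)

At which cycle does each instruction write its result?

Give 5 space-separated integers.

Answer: 4 7 9 12 15

Derivation:
I0 mul r3: issue@1 deps=(None,None) exec_start@1 write@4
I1 add r2: issue@2 deps=(0,None) exec_start@4 write@7
I2 mul r4: issue@3 deps=(0,1) exec_start@7 write@9
I3 add r4: issue@4 deps=(1,2) exec_start@9 write@12
I4 add r1: issue@5 deps=(0,3) exec_start@12 write@15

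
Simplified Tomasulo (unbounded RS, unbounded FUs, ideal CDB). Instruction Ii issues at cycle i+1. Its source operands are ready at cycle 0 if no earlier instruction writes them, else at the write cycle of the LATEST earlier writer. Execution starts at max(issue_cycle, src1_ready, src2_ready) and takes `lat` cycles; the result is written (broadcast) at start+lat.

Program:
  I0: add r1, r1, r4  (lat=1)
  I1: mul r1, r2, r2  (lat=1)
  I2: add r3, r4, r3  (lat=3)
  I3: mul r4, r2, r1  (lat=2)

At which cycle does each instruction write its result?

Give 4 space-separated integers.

Answer: 2 3 6 6

Derivation:
I0 add r1: issue@1 deps=(None,None) exec_start@1 write@2
I1 mul r1: issue@2 deps=(None,None) exec_start@2 write@3
I2 add r3: issue@3 deps=(None,None) exec_start@3 write@6
I3 mul r4: issue@4 deps=(None,1) exec_start@4 write@6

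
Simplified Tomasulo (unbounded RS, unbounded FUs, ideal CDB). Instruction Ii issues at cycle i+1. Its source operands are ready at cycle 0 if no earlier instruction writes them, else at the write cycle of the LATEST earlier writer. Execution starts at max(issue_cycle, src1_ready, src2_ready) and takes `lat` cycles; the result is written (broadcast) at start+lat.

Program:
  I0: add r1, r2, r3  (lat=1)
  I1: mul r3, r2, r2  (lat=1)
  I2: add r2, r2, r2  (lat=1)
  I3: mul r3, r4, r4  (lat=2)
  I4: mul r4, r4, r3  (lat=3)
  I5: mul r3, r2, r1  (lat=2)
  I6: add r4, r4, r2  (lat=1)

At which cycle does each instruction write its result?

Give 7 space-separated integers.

I0 add r1: issue@1 deps=(None,None) exec_start@1 write@2
I1 mul r3: issue@2 deps=(None,None) exec_start@2 write@3
I2 add r2: issue@3 deps=(None,None) exec_start@3 write@4
I3 mul r3: issue@4 deps=(None,None) exec_start@4 write@6
I4 mul r4: issue@5 deps=(None,3) exec_start@6 write@9
I5 mul r3: issue@6 deps=(2,0) exec_start@6 write@8
I6 add r4: issue@7 deps=(4,2) exec_start@9 write@10

Answer: 2 3 4 6 9 8 10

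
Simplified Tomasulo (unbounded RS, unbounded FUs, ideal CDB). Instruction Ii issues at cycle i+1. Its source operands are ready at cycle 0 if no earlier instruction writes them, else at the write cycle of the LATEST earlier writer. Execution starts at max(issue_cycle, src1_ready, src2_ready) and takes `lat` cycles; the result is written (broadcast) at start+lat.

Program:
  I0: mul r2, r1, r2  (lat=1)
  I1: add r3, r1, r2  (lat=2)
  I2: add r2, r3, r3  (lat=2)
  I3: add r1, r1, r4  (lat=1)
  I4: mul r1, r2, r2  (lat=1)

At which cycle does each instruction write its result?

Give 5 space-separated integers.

Answer: 2 4 6 5 7

Derivation:
I0 mul r2: issue@1 deps=(None,None) exec_start@1 write@2
I1 add r3: issue@2 deps=(None,0) exec_start@2 write@4
I2 add r2: issue@3 deps=(1,1) exec_start@4 write@6
I3 add r1: issue@4 deps=(None,None) exec_start@4 write@5
I4 mul r1: issue@5 deps=(2,2) exec_start@6 write@7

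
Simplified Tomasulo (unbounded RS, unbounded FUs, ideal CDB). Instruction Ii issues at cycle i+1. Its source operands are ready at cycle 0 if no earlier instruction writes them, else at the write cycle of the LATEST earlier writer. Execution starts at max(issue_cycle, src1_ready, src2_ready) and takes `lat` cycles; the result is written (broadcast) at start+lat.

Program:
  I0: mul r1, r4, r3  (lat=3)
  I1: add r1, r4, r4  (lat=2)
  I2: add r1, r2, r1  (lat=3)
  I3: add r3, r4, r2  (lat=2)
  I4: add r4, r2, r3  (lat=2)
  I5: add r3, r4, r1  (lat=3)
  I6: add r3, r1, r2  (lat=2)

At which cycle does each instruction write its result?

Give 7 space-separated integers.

Answer: 4 4 7 6 8 11 9

Derivation:
I0 mul r1: issue@1 deps=(None,None) exec_start@1 write@4
I1 add r1: issue@2 deps=(None,None) exec_start@2 write@4
I2 add r1: issue@3 deps=(None,1) exec_start@4 write@7
I3 add r3: issue@4 deps=(None,None) exec_start@4 write@6
I4 add r4: issue@5 deps=(None,3) exec_start@6 write@8
I5 add r3: issue@6 deps=(4,2) exec_start@8 write@11
I6 add r3: issue@7 deps=(2,None) exec_start@7 write@9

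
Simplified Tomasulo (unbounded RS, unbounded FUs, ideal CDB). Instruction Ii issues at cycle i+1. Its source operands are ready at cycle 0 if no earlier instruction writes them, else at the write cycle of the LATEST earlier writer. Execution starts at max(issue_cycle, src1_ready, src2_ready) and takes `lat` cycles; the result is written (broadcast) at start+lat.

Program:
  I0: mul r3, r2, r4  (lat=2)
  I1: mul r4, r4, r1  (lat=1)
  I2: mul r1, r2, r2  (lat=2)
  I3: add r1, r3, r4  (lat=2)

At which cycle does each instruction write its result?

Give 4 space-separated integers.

I0 mul r3: issue@1 deps=(None,None) exec_start@1 write@3
I1 mul r4: issue@2 deps=(None,None) exec_start@2 write@3
I2 mul r1: issue@3 deps=(None,None) exec_start@3 write@5
I3 add r1: issue@4 deps=(0,1) exec_start@4 write@6

Answer: 3 3 5 6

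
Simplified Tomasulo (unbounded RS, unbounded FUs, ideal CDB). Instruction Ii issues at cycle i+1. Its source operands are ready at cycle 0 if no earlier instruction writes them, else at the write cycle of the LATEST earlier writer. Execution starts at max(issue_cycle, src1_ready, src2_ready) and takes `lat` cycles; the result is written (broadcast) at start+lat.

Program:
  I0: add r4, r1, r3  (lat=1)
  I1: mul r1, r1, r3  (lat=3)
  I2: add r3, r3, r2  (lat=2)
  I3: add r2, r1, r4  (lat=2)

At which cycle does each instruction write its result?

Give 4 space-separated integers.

Answer: 2 5 5 7

Derivation:
I0 add r4: issue@1 deps=(None,None) exec_start@1 write@2
I1 mul r1: issue@2 deps=(None,None) exec_start@2 write@5
I2 add r3: issue@3 deps=(None,None) exec_start@3 write@5
I3 add r2: issue@4 deps=(1,0) exec_start@5 write@7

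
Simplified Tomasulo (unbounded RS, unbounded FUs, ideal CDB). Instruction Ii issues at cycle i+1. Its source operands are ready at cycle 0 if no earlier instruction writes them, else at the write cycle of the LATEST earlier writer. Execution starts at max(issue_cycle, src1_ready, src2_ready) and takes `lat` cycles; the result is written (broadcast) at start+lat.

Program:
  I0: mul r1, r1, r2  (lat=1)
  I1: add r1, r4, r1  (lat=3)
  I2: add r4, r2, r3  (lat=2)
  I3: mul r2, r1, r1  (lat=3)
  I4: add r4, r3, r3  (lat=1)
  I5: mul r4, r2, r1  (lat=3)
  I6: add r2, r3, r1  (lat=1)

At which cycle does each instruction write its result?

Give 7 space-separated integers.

I0 mul r1: issue@1 deps=(None,None) exec_start@1 write@2
I1 add r1: issue@2 deps=(None,0) exec_start@2 write@5
I2 add r4: issue@3 deps=(None,None) exec_start@3 write@5
I3 mul r2: issue@4 deps=(1,1) exec_start@5 write@8
I4 add r4: issue@5 deps=(None,None) exec_start@5 write@6
I5 mul r4: issue@6 deps=(3,1) exec_start@8 write@11
I6 add r2: issue@7 deps=(None,1) exec_start@7 write@8

Answer: 2 5 5 8 6 11 8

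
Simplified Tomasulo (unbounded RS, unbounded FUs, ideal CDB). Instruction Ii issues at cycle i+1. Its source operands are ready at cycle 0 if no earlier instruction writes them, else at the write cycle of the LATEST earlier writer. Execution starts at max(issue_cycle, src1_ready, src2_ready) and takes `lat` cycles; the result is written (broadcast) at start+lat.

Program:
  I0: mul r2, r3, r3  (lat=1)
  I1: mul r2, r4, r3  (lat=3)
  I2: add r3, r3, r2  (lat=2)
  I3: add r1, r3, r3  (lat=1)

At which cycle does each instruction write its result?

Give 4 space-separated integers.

Answer: 2 5 7 8

Derivation:
I0 mul r2: issue@1 deps=(None,None) exec_start@1 write@2
I1 mul r2: issue@2 deps=(None,None) exec_start@2 write@5
I2 add r3: issue@3 deps=(None,1) exec_start@5 write@7
I3 add r1: issue@4 deps=(2,2) exec_start@7 write@8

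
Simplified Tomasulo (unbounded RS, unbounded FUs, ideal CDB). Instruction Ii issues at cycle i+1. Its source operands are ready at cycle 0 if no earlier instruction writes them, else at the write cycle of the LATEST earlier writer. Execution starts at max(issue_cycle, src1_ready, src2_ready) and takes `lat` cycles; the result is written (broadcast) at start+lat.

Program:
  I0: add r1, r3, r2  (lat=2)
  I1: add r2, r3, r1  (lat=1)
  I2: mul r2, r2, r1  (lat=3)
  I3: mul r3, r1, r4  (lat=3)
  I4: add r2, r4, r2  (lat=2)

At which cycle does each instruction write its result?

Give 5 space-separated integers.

I0 add r1: issue@1 deps=(None,None) exec_start@1 write@3
I1 add r2: issue@2 deps=(None,0) exec_start@3 write@4
I2 mul r2: issue@3 deps=(1,0) exec_start@4 write@7
I3 mul r3: issue@4 deps=(0,None) exec_start@4 write@7
I4 add r2: issue@5 deps=(None,2) exec_start@7 write@9

Answer: 3 4 7 7 9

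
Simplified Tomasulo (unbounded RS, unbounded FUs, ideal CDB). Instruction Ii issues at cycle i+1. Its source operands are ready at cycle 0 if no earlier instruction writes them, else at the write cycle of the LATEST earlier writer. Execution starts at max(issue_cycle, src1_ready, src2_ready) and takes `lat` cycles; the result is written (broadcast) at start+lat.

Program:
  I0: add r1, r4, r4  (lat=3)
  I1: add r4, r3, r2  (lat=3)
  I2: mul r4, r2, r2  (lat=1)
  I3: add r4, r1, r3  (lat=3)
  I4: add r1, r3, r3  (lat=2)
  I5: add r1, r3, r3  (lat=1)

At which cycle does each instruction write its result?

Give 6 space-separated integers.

I0 add r1: issue@1 deps=(None,None) exec_start@1 write@4
I1 add r4: issue@2 deps=(None,None) exec_start@2 write@5
I2 mul r4: issue@3 deps=(None,None) exec_start@3 write@4
I3 add r4: issue@4 deps=(0,None) exec_start@4 write@7
I4 add r1: issue@5 deps=(None,None) exec_start@5 write@7
I5 add r1: issue@6 deps=(None,None) exec_start@6 write@7

Answer: 4 5 4 7 7 7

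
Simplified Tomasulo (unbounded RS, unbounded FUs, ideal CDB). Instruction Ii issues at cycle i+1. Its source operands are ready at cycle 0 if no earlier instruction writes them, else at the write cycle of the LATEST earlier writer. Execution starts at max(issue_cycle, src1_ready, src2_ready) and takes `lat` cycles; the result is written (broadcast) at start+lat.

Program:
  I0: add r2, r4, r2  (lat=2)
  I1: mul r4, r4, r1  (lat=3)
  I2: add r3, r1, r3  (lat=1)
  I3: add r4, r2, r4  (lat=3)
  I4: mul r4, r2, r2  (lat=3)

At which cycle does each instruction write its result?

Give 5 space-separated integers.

Answer: 3 5 4 8 8

Derivation:
I0 add r2: issue@1 deps=(None,None) exec_start@1 write@3
I1 mul r4: issue@2 deps=(None,None) exec_start@2 write@5
I2 add r3: issue@3 deps=(None,None) exec_start@3 write@4
I3 add r4: issue@4 deps=(0,1) exec_start@5 write@8
I4 mul r4: issue@5 deps=(0,0) exec_start@5 write@8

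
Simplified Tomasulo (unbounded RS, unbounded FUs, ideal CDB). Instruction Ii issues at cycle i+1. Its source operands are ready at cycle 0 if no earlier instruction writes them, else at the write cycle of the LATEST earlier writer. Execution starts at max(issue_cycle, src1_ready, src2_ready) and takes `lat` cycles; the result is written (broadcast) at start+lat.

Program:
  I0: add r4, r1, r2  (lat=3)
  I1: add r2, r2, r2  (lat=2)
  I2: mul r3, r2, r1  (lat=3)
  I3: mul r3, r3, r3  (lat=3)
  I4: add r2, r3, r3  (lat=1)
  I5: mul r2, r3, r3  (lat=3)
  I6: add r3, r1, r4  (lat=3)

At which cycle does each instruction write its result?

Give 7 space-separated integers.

Answer: 4 4 7 10 11 13 10

Derivation:
I0 add r4: issue@1 deps=(None,None) exec_start@1 write@4
I1 add r2: issue@2 deps=(None,None) exec_start@2 write@4
I2 mul r3: issue@3 deps=(1,None) exec_start@4 write@7
I3 mul r3: issue@4 deps=(2,2) exec_start@7 write@10
I4 add r2: issue@5 deps=(3,3) exec_start@10 write@11
I5 mul r2: issue@6 deps=(3,3) exec_start@10 write@13
I6 add r3: issue@7 deps=(None,0) exec_start@7 write@10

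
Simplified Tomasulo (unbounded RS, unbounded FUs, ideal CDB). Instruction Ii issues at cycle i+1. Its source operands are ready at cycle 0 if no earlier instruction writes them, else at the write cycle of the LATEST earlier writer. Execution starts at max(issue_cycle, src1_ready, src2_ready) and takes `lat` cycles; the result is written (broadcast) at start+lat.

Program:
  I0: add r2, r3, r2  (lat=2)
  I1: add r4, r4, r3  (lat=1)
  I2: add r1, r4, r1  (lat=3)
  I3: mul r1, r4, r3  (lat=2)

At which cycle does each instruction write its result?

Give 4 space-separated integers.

Answer: 3 3 6 6

Derivation:
I0 add r2: issue@1 deps=(None,None) exec_start@1 write@3
I1 add r4: issue@2 deps=(None,None) exec_start@2 write@3
I2 add r1: issue@3 deps=(1,None) exec_start@3 write@6
I3 mul r1: issue@4 deps=(1,None) exec_start@4 write@6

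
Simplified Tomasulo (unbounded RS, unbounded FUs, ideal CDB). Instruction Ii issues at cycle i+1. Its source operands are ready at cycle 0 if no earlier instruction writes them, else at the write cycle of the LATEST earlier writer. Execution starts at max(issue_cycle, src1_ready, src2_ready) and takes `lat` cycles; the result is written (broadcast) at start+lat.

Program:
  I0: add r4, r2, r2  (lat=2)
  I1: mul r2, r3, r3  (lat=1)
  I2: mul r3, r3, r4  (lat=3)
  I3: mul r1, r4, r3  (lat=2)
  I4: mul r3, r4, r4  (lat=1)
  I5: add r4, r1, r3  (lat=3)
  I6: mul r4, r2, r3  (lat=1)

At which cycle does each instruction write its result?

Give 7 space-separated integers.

Answer: 3 3 6 8 6 11 8

Derivation:
I0 add r4: issue@1 deps=(None,None) exec_start@1 write@3
I1 mul r2: issue@2 deps=(None,None) exec_start@2 write@3
I2 mul r3: issue@3 deps=(None,0) exec_start@3 write@6
I3 mul r1: issue@4 deps=(0,2) exec_start@6 write@8
I4 mul r3: issue@5 deps=(0,0) exec_start@5 write@6
I5 add r4: issue@6 deps=(3,4) exec_start@8 write@11
I6 mul r4: issue@7 deps=(1,4) exec_start@7 write@8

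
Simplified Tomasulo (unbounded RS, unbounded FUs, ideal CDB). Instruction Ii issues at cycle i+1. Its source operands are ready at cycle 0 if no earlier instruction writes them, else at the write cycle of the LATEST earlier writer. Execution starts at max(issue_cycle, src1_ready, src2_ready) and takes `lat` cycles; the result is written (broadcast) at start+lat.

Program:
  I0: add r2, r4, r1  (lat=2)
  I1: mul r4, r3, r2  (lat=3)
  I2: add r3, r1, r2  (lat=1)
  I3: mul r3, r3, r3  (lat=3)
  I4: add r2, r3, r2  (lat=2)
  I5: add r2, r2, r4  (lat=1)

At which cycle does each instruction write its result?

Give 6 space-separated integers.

I0 add r2: issue@1 deps=(None,None) exec_start@1 write@3
I1 mul r4: issue@2 deps=(None,0) exec_start@3 write@6
I2 add r3: issue@3 deps=(None,0) exec_start@3 write@4
I3 mul r3: issue@4 deps=(2,2) exec_start@4 write@7
I4 add r2: issue@5 deps=(3,0) exec_start@7 write@9
I5 add r2: issue@6 deps=(4,1) exec_start@9 write@10

Answer: 3 6 4 7 9 10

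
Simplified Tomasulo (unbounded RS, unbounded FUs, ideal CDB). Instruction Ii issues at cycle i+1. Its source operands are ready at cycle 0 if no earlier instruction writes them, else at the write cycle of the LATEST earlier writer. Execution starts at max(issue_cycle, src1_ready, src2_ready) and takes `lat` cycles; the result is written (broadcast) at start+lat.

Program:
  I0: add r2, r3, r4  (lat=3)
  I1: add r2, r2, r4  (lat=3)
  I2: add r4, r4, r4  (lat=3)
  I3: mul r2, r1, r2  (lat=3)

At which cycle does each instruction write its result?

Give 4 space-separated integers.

Answer: 4 7 6 10

Derivation:
I0 add r2: issue@1 deps=(None,None) exec_start@1 write@4
I1 add r2: issue@2 deps=(0,None) exec_start@4 write@7
I2 add r4: issue@3 deps=(None,None) exec_start@3 write@6
I3 mul r2: issue@4 deps=(None,1) exec_start@7 write@10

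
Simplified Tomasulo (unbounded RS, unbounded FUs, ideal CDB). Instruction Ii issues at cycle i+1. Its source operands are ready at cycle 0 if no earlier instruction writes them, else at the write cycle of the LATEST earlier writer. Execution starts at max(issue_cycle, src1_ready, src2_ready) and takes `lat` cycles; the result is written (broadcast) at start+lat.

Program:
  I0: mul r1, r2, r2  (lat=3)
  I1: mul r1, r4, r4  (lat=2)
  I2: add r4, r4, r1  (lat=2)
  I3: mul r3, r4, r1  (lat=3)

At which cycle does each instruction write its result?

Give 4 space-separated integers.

I0 mul r1: issue@1 deps=(None,None) exec_start@1 write@4
I1 mul r1: issue@2 deps=(None,None) exec_start@2 write@4
I2 add r4: issue@3 deps=(None,1) exec_start@4 write@6
I3 mul r3: issue@4 deps=(2,1) exec_start@6 write@9

Answer: 4 4 6 9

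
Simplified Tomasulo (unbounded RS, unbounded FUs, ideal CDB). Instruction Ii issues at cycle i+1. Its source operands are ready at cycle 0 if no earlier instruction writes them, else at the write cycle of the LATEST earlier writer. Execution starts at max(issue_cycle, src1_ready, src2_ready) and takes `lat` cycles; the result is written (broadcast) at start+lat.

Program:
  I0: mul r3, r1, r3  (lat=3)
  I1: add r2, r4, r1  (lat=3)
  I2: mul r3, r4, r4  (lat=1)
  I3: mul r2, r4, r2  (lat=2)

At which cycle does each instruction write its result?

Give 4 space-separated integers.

Answer: 4 5 4 7

Derivation:
I0 mul r3: issue@1 deps=(None,None) exec_start@1 write@4
I1 add r2: issue@2 deps=(None,None) exec_start@2 write@5
I2 mul r3: issue@3 deps=(None,None) exec_start@3 write@4
I3 mul r2: issue@4 deps=(None,1) exec_start@5 write@7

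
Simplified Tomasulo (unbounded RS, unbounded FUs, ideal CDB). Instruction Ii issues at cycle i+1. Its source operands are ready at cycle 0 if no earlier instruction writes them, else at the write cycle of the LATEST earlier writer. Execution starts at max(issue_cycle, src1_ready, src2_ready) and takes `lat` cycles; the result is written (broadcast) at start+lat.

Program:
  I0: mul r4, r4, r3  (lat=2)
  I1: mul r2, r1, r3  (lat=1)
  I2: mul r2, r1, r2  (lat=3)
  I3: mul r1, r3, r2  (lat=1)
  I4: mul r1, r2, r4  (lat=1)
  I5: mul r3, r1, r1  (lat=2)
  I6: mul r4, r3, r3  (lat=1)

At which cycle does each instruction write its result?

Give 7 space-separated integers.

Answer: 3 3 6 7 7 9 10

Derivation:
I0 mul r4: issue@1 deps=(None,None) exec_start@1 write@3
I1 mul r2: issue@2 deps=(None,None) exec_start@2 write@3
I2 mul r2: issue@3 deps=(None,1) exec_start@3 write@6
I3 mul r1: issue@4 deps=(None,2) exec_start@6 write@7
I4 mul r1: issue@5 deps=(2,0) exec_start@6 write@7
I5 mul r3: issue@6 deps=(4,4) exec_start@7 write@9
I6 mul r4: issue@7 deps=(5,5) exec_start@9 write@10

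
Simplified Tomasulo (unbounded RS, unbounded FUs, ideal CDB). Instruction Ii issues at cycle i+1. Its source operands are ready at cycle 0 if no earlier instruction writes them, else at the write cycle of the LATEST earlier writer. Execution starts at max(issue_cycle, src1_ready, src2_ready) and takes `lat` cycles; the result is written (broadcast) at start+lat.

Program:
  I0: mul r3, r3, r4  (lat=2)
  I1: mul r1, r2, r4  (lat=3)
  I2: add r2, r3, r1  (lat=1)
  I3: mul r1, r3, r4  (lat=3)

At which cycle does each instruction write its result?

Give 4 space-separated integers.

I0 mul r3: issue@1 deps=(None,None) exec_start@1 write@3
I1 mul r1: issue@2 deps=(None,None) exec_start@2 write@5
I2 add r2: issue@3 deps=(0,1) exec_start@5 write@6
I3 mul r1: issue@4 deps=(0,None) exec_start@4 write@7

Answer: 3 5 6 7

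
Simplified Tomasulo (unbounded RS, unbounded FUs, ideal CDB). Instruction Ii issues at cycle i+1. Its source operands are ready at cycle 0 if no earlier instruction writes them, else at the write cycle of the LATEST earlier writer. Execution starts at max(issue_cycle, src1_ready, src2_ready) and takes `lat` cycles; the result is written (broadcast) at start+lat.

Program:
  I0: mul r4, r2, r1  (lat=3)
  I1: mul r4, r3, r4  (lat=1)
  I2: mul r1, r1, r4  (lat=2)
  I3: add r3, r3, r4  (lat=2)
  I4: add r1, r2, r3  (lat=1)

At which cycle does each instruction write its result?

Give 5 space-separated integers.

Answer: 4 5 7 7 8

Derivation:
I0 mul r4: issue@1 deps=(None,None) exec_start@1 write@4
I1 mul r4: issue@2 deps=(None,0) exec_start@4 write@5
I2 mul r1: issue@3 deps=(None,1) exec_start@5 write@7
I3 add r3: issue@4 deps=(None,1) exec_start@5 write@7
I4 add r1: issue@5 deps=(None,3) exec_start@7 write@8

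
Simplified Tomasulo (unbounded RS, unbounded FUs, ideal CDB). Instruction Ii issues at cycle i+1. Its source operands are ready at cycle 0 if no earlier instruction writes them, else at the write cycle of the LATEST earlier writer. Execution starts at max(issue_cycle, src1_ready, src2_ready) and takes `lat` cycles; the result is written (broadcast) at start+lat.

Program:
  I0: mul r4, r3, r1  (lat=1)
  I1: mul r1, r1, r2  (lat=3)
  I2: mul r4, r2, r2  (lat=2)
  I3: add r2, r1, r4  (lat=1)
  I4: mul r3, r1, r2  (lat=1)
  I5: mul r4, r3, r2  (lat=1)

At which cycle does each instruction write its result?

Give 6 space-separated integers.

I0 mul r4: issue@1 deps=(None,None) exec_start@1 write@2
I1 mul r1: issue@2 deps=(None,None) exec_start@2 write@5
I2 mul r4: issue@3 deps=(None,None) exec_start@3 write@5
I3 add r2: issue@4 deps=(1,2) exec_start@5 write@6
I4 mul r3: issue@5 deps=(1,3) exec_start@6 write@7
I5 mul r4: issue@6 deps=(4,3) exec_start@7 write@8

Answer: 2 5 5 6 7 8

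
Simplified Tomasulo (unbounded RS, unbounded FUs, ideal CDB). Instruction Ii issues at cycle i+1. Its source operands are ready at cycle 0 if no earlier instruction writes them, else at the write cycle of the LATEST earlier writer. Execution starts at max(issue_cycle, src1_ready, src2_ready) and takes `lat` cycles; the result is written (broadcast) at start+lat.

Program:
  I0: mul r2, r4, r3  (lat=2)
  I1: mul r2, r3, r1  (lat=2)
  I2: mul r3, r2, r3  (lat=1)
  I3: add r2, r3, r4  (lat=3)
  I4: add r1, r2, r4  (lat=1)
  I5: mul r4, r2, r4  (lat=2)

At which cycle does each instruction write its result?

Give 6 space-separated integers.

Answer: 3 4 5 8 9 10

Derivation:
I0 mul r2: issue@1 deps=(None,None) exec_start@1 write@3
I1 mul r2: issue@2 deps=(None,None) exec_start@2 write@4
I2 mul r3: issue@3 deps=(1,None) exec_start@4 write@5
I3 add r2: issue@4 deps=(2,None) exec_start@5 write@8
I4 add r1: issue@5 deps=(3,None) exec_start@8 write@9
I5 mul r4: issue@6 deps=(3,None) exec_start@8 write@10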